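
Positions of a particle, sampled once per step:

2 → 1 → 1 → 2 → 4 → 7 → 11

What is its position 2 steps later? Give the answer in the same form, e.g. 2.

22

Taking differences between consecutive positions: -1, +0, +1, +2, +3, +4. These grow by +1 each step.
step 7: 11 + 5 → 16
step 8: 16 + 6 → 22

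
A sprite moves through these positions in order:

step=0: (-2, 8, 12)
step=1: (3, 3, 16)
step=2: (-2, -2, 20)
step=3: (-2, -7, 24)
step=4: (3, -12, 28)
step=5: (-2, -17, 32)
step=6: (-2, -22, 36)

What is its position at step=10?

(3, -42, 52)

The first coordinate repeats the cycle [-2, 3, -2] with period 3; step 10 mod 3 = 1, giving 3.
The second coordinate changes by -5 each step, so at step 10 it is 8 + 10·(-5) = -42.
The third coordinate changes by +4 each step, so at step 10 it is 12 + 10·(4) = 52.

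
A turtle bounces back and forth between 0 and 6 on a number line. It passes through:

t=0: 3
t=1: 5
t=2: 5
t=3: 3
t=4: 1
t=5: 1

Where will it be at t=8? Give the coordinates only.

The value travels 2 per step and bounces off the walls at 0 and 6.
  step 6: 1 → 3
  step 7: 3 → 5
  step 8: 5 → 5

5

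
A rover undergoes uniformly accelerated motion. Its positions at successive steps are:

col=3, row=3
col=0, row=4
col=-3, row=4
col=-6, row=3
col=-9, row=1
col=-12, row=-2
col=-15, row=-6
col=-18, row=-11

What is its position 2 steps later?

First differences are (-3, +1), (-3, +0), (-3, -1), (-3, -2), (-3, -3), (-3, -4), (-3, -5); their common second difference is (+0, -1) (constant acceleration).
step 8: col=-18, row=-11 + (-3, -6) → col=-21, row=-17
step 9: col=-21, row=-17 + (-3, -7) → col=-24, row=-24

col=-24, row=-24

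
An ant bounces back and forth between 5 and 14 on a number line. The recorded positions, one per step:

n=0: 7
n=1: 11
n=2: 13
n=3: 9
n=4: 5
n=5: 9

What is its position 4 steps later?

The value reflects between 5 and 14, moving 4 per step.
  step 6: 9 → 13
  step 7: 13 → 11
  step 8: 11 → 7
  step 9: 7 → 7

7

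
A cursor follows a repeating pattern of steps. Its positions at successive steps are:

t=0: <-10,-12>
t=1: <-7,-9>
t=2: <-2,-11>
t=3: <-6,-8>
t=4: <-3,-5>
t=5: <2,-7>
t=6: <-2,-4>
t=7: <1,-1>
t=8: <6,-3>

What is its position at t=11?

The moves between consecutive positions are <+3,+3>, <+5,-2>, <-4,+3>, <+3,+3>, <+5,-2>, <-4,+3>, <+3,+3>, <+5,-2>; they repeat the 3-cycle [<+3,+3>, <+5,-2>, <-4,+3>].
step 9: apply <-4,+3> → <2,0>
step 10: apply <+3,+3> → <5,3>
step 11: apply <+5,-2> → <10,1>

<10,1>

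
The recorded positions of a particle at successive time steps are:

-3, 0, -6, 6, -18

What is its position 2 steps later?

-66

The jumps are +3, -6, +12, -24 — a geometric progression with ratio -2.
step 5: -18 + 48 → 30
step 6: 30 − 96 → -66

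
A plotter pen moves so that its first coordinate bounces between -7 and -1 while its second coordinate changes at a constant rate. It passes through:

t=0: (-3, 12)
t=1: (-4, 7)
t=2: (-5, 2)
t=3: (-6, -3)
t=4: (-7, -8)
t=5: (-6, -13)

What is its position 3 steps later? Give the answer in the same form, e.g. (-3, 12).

The first coordinate travels 1 per step and bounces off the walls at -7 and -1.
  step 6: -6 → -5
  step 7: -5 → -4
  step 8: -4 → -3
The second coordinate changes by -5 each step: at step 8 it is -28.

(-3, -28)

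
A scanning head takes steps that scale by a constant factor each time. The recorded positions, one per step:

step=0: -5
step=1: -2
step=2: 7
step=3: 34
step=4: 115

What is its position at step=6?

Consecutive displacements +3, +9, +27, +81 scale by a factor of 3 each step.
step 5: 115 + 243 → 358
step 6: 358 + 729 → 1087

1087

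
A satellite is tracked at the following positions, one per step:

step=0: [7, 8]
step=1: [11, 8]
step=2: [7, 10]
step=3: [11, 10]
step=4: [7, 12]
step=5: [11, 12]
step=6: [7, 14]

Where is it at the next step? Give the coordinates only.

[11, 14]

The moves between consecutive positions are [+4, +0], [-4, +2], [+4, +0], [-4, +2], [+4, +0], [-4, +2]; they repeat the 2-cycle [[+4, +0], [-4, +2]].
step 7: apply [+4, +0] → [11, 14]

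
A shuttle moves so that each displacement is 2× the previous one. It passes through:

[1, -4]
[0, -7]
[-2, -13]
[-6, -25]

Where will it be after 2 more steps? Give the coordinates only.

The jumps are [-1, -3], [-2, -6], [-4, -12] — a geometric progression with ratio 2.
step 4: [-6, -25] + [-8, -24] → [-14, -49]
step 5: [-14, -49] + [-16, -48] → [-30, -97]

[-30, -97]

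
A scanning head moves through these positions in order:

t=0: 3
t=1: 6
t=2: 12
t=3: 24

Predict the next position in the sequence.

The jumps are +3, +6, +12 — a geometric progression with ratio 2.
step 4: 24 + 24 → 48

48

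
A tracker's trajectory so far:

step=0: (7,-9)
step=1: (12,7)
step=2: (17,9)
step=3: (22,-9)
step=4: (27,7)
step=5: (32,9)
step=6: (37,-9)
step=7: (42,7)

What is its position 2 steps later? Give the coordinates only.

The first coordinate changes by +5 each step, so at step 9 it is 7 + 9·(5) = 52.
The second coordinate repeats the cycle [-9, 7, 9] with period 3; step 9 mod 3 = 0, giving -9.

(52,-9)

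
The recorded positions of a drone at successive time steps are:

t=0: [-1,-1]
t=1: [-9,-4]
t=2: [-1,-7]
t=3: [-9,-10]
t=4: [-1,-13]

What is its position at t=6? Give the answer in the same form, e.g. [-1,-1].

First: cycles through -1, -9 every 2 steps. Step 6 lands at position 0 of the cycle → -1.
Second: linear, -3 per step → -19 at step 6.

[-1,-19]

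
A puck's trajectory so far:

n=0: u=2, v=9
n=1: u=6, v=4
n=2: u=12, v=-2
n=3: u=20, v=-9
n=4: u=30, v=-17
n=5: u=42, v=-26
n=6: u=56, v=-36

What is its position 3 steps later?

u=110, v=-72

Successive displacements: (+4,-5), (+6,-6), (+8,-7), (+10,-8), (+12,-9), (+14,-10) — each changes by (+2,-1).
step 7: u=56, v=-36 + (+16,-11) → u=72, v=-47
step 8: u=72, v=-47 + (+18,-12) → u=90, v=-59
step 9: u=90, v=-59 + (+20,-13) → u=110, v=-72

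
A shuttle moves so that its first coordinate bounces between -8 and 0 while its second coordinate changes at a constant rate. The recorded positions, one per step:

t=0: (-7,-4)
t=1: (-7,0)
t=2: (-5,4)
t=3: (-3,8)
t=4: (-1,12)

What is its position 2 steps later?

(-3,20)

The first coordinate travels 2 per step and bounces off the walls at -8 and 0.
  step 5: -1 → -1
  step 6: -1 → -3
The second coordinate changes by +4 each step: at step 6 it is 20.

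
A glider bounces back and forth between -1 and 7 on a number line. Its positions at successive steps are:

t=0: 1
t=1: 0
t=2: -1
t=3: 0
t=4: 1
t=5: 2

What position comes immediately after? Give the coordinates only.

3

The value travels 1 per step and bounces off the walls at -1 and 7.
  step 6: 2 → 3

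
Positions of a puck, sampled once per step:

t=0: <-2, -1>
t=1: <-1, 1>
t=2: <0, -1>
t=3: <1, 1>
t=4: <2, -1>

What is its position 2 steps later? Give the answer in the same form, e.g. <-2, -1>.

<4, -1>

The first coordinate changes by +1 each step, so at step 6 it is -2 + 6·(1) = 4.
The second coordinate repeats the cycle [-1, 1] with period 2; step 6 mod 2 = 0, giving -1.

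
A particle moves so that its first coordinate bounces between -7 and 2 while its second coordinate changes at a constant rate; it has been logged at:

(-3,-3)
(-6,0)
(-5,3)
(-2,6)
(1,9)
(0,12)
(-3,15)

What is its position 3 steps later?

(-2,24)

The first coordinate reflects between -7 and 2, moving 3 per step.
  step 7: -3 → -6
  step 8: -6 → -5
  step 9: -5 → -2
The second coordinate changes by +3 each step: at step 9 it is 24.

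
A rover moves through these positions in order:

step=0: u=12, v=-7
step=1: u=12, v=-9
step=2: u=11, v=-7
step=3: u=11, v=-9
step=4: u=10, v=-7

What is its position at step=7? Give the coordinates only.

The moves between consecutive positions are (+0, -2), (-1, +2), (+0, -2), (-1, +2); they repeat the 2-cycle [(+0, -2), (-1, +2)].
step 5: apply (+0, -2) → u=10, v=-9
step 6: apply (-1, +2) → u=9, v=-7
step 7: apply (+0, -2) → u=9, v=-9

u=9, v=-9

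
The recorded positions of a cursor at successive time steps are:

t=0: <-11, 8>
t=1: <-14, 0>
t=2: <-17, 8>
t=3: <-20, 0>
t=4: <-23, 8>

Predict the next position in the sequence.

First: linear, -3 per step → -26 at step 5.
Second: cycles through 8, 0 every 2 steps. Step 5 lands at position 1 of the cycle → 0.

<-26, 0>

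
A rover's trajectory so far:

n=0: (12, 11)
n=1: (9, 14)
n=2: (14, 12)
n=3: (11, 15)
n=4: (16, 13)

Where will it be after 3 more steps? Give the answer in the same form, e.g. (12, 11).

Step-to-step displacements: (-3, +3), (+5, -2), (-3, +3), (+5, -2) — a repeating cycle of length 2.
step 5: apply (-3, +3) → (13, 16)
step 6: apply (+5, -2) → (18, 14)
step 7: apply (-3, +3) → (15, 17)

(15, 17)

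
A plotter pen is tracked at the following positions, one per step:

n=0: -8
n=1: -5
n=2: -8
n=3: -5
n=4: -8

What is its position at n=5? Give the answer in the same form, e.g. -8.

Step-to-step displacements: +3, -3, +3, -3; each is -1× the previous.
step 5: -8 + 3 → -5

-5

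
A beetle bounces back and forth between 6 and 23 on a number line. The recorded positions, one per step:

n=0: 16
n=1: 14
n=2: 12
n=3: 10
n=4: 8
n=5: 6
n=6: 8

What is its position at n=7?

10

The value travels 2 per step and bounces off the walls at 6 and 23.
  step 7: 8 → 10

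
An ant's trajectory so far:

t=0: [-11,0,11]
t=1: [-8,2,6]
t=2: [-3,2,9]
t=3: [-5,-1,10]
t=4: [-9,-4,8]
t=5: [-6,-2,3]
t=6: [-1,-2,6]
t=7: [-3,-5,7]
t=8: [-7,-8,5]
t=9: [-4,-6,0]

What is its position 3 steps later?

[-5,-12,2]

Step-to-step displacements: [+3,+2,-5], [+5,+0,+3], [-2,-3,+1], [-4,-3,-2], [+3,+2,-5], [+5,+0,+3], [-2,-3,+1], [-4,-3,-2], [+3,+2,-5] — a repeating cycle of length 4.
step 10: apply [+5,+0,+3] → [1,-6,3]
step 11: apply [-2,-3,+1] → [-1,-9,4]
step 12: apply [-4,-3,-2] → [-5,-12,2]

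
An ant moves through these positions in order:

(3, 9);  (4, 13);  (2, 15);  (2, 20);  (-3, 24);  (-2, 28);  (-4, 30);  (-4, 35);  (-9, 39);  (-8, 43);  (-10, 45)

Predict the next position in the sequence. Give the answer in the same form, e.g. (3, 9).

Differencing gives (+1, +4), (-2, +2), (+0, +5), (-5, +4), (+1, +4), (-2, +2), (+0, +5), (-5, +4), (+1, +4), (-2, +2). This is the pattern (+1, +4), (-2, +2), (+0, +5), (-5, +4) repeated.
step 11: apply (+0, +5) → (-10, 50)

(-10, 50)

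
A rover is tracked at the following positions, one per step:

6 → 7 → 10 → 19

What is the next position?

Step-to-step displacements: +1, +3, +9; each is 3× the previous.
step 4: 19 + 27 → 46

46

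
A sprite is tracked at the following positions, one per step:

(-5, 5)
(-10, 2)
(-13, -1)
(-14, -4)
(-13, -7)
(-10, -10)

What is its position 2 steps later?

Taking differences between consecutive positions: (-5, -3), (-3, -3), (-1, -3), (+1, -3), (+3, -3). These grow by (+2, +0) each step.
step 6: (-10, -10) + (+5, -3) → (-5, -13)
step 7: (-5, -13) + (+7, -3) → (2, -16)

(2, -16)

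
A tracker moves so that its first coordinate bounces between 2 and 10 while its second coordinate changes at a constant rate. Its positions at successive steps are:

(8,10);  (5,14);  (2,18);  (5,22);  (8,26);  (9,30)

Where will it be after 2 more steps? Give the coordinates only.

The first coordinate travels 3 per step and bounces off the walls at 2 and 10.
  step 6: 9 → 6
  step 7: 6 → 3
The second coordinate changes by +4 each step: at step 7 it is 38.

(3,38)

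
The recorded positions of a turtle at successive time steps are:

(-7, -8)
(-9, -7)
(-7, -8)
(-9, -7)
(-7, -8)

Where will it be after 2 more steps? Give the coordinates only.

Consecutive displacements (-2, +1), (+2, -1), (-2, +1), (+2, -1) scale by a factor of -1 each step.
step 5: (-7, -8) + (-2, +1) → (-9, -7)
step 6: (-9, -7) + (+2, -1) → (-7, -8)

(-7, -8)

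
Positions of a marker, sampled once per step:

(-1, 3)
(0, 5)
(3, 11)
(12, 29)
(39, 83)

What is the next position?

Step-to-step displacements: (+1, +2), (+3, +6), (+9, +18), (+27, +54); each is 3× the previous.
step 5: (39, 83) + (+81, +162) → (120, 245)

(120, 245)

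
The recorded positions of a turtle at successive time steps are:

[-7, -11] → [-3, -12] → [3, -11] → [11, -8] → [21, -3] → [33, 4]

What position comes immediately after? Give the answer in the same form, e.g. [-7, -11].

[47, 13]

Successive displacements: [+4, -1], [+6, +1], [+8, +3], [+10, +5], [+12, +7] — each changes by [+2, +2].
step 6: [33, 4] + [+14, +9] → [47, 13]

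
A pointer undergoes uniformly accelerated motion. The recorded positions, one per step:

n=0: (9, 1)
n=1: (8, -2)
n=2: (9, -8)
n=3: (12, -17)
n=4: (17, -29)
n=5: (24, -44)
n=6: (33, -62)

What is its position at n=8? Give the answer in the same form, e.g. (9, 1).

First differences are (-1, -3), (+1, -6), (+3, -9), (+5, -12), (+7, -15), (+9, -18); their common second difference is (+2, -3) (constant acceleration).
step 7: (33, -62) + (+11, -21) → (44, -83)
step 8: (44, -83) + (+13, -24) → (57, -107)

(57, -107)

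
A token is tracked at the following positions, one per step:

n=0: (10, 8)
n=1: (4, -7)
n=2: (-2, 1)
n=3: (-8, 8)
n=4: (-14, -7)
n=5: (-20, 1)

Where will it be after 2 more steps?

First: linear, -6 per step → -32 at step 7.
Second: cycles through 8, -7, 1 every 3 steps. Step 7 lands at position 1 of the cycle → -7.

(-32, -7)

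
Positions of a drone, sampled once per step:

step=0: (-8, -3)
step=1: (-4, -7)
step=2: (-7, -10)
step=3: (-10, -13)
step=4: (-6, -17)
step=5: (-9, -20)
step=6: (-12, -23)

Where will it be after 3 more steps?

The moves between consecutive positions are (+4, -4), (-3, -3), (-3, -3), (+4, -4), (-3, -3), (-3, -3); they repeat the 3-cycle [(+4, -4), (-3, -3), (-3, -3)].
step 7: apply (+4, -4) → (-8, -27)
step 8: apply (-3, -3) → (-11, -30)
step 9: apply (-3, -3) → (-14, -33)

(-14, -33)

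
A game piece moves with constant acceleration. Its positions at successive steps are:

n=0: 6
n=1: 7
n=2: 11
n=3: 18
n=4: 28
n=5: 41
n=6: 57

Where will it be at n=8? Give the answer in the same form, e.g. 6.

98

Successive displacements: +1, +4, +7, +10, +13, +16 — each changes by +3.
step 7: 57 + 19 → 76
step 8: 76 + 22 → 98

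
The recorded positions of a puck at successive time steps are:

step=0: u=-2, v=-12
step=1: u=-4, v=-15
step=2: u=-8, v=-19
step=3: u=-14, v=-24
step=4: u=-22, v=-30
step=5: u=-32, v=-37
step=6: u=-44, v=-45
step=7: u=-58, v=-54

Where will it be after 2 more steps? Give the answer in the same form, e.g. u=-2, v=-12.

First differences are (-2, -3), (-4, -4), (-6, -5), (-8, -6), (-10, -7), (-12, -8), (-14, -9); their common second difference is (-2, -1) (constant acceleration).
step 8: u=-58, v=-54 + (-16, -10) → u=-74, v=-64
step 9: u=-74, v=-64 + (-18, -11) → u=-92, v=-75

u=-92, v=-75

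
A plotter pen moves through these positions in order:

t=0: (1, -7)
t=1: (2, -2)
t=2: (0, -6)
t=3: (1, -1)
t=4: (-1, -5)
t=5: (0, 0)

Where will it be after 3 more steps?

The moves between consecutive positions are (+1, +5), (-2, -4), (+1, +5), (-2, -4), (+1, +5); they repeat the 2-cycle [(+1, +5), (-2, -4)].
step 6: apply (-2, -4) → (-2, -4)
step 7: apply (+1, +5) → (-1, 1)
step 8: apply (-2, -4) → (-3, -3)

(-3, -3)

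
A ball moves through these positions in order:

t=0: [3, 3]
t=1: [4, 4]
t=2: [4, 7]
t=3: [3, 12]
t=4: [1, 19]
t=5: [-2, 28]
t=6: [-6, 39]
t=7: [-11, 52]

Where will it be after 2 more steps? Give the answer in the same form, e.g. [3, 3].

Successive displacements: [+1, +1], [+0, +3], [-1, +5], [-2, +7], [-3, +9], [-4, +11], [-5, +13] — each changes by [-1, +2].
step 8: [-11, 52] + [-6, +15] → [-17, 67]
step 9: [-17, 67] + [-7, +17] → [-24, 84]

[-24, 84]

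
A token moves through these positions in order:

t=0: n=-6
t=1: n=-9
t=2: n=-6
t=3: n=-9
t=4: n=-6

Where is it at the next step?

Consecutive displacements -3, +3, -3, +3 scale by a factor of -1 each step.
step 5: -6 − 3 → n=-9

n=-9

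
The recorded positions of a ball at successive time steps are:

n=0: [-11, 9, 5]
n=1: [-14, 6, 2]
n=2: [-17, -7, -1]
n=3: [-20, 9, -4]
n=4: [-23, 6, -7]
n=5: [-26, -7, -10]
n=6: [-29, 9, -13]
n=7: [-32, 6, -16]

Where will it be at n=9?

The first coordinate changes by -3 each step, so at step 9 it is -11 + 9·(-3) = -38.
The second coordinate repeats the cycle [9, 6, -7] with period 3; step 9 mod 3 = 0, giving 9.
The third coordinate changes by -3 each step, so at step 9 it is 5 + 9·(-3) = -22.

[-38, 9, -22]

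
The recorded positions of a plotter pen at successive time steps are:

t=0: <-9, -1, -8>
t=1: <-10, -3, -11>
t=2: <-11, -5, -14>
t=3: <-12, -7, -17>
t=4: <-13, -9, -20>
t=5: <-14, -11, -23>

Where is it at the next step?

<-15, -13, -26>

Constant displacement of <-1, -2, -3> per step.
step 6: <-14, -11, -23> + <-1, -2, -3> → <-15, -13, -26>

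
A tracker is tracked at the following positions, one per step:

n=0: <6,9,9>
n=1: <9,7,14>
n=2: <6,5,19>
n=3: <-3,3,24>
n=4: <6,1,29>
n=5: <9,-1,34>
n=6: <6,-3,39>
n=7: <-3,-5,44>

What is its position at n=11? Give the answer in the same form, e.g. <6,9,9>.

First: cycles through 6, 9, 6, -3 every 4 steps. Step 11 lands at position 3 of the cycle → -3.
Second: linear, -2 per step → -13 at step 11.
Third: linear, +5 per step → 64 at step 11.

<-3,-13,64>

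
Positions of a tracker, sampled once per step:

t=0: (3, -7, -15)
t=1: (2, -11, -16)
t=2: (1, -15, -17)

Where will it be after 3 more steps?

(-2, -27, -20)

The position changes by (-1, -4, -1) every step.
step 3: (1, -15, -17) + (-1, -4, -1) → (0, -19, -18)
step 4: (0, -19, -18) + (-1, -4, -1) → (-1, -23, -19)
step 5: (-1, -23, -19) + (-1, -4, -1) → (-2, -27, -20)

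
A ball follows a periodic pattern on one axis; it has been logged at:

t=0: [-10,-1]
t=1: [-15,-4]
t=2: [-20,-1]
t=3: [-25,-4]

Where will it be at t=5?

[-35,-4]

The first coordinate changes by -5 each step, so at step 5 it is -10 + 5·(-5) = -35.
The second coordinate repeats the cycle [-1, -4] with period 2; step 5 mod 2 = 1, giving -4.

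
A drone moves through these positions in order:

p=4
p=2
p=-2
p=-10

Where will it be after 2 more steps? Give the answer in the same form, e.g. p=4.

p=-58

The jumps are -2, -4, -8 — a geometric progression with ratio 2.
step 4: -10 − 16 → p=-26
step 5: -26 − 32 → p=-58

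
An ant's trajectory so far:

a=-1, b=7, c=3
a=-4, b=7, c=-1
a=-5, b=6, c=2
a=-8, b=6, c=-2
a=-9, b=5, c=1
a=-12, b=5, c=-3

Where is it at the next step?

The moves between consecutive positions are (-3, +0, -4), (-1, -1, +3), (-3, +0, -4), (-1, -1, +3), (-3, +0, -4); they repeat the 2-cycle [(-3, +0, -4), (-1, -1, +3)].
step 6: apply (-1, -1, +3) → a=-13, b=4, c=0

a=-13, b=4, c=0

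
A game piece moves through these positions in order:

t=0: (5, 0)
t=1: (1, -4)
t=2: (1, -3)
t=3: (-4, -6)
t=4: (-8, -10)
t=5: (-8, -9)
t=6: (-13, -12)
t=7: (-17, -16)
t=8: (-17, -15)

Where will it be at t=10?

Differencing gives (-4, -4), (+0, +1), (-5, -3), (-4, -4), (+0, +1), (-5, -3), (-4, -4), (+0, +1). This is the pattern (-4, -4), (+0, +1), (-5, -3) repeated.
step 9: apply (-5, -3) → (-22, -18)
step 10: apply (-4, -4) → (-26, -22)

(-26, -22)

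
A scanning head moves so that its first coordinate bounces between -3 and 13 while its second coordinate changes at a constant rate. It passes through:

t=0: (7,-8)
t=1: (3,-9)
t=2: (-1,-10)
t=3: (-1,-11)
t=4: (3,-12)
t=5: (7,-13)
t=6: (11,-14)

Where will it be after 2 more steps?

(7,-16)

The first coordinate reflects between -3 and 13, moving 4 per step.
  step 7: 11 → 11
  step 8: 11 → 7
The second coordinate changes by -1 each step: at step 8 it is -16.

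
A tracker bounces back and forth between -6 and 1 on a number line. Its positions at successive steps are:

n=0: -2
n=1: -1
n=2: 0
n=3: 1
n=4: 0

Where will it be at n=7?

The value reflects between -6 and 1, moving 1 per step.
  step 5: 0 → -1
  step 6: -1 → -2
  step 7: -2 → -3

-3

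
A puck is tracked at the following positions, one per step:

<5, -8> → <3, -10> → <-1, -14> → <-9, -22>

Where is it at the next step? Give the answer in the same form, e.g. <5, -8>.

The jumps are <-2, -2>, <-4, -4>, <-8, -8> — a geometric progression with ratio 2.
step 4: <-9, -22> + <-16, -16> → <-25, -38>

<-25, -38>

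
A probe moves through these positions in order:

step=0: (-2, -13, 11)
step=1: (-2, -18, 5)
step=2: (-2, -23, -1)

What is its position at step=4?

The position changes by (+0, -5, -6) every step.
step 3: (-2, -23, -1) + (+0, -5, -6) → (-2, -28, -7)
step 4: (-2, -28, -7) + (+0, -5, -6) → (-2, -33, -13)

(-2, -33, -13)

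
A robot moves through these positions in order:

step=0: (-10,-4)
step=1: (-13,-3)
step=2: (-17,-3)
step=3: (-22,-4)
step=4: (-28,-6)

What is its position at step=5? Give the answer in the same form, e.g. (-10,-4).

(-35,-9)

First differences are (-3,+1), (-4,+0), (-5,-1), (-6,-2); their common second difference is (-1,-1) (constant acceleration).
step 5: (-28,-6) + (-7,-3) → (-35,-9)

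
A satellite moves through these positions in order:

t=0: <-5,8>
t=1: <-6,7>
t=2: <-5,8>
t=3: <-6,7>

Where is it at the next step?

<-5,8>

Step-to-step displacements: <-1,-1>, <+1,+1>, <-1,-1>; each is -1× the previous.
step 4: <-6,7> + <+1,+1> → <-5,8>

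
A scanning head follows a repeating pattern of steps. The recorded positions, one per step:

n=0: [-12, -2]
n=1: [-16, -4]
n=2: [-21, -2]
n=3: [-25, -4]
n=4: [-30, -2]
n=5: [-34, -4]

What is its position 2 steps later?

[-43, -4]

Differencing gives [-4, -2], [-5, +2], [-4, -2], [-5, +2], [-4, -2]. This is the pattern [-4, -2], [-5, +2] repeated.
step 6: apply [-5, +2] → [-39, -2]
step 7: apply [-4, -2] → [-43, -4]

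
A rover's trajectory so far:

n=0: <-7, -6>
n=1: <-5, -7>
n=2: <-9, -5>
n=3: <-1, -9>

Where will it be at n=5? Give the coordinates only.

Step-to-step displacements: <+2, -1>, <-4, +2>, <+8, -4>; each is -2× the previous.
step 4: <-1, -9> + <-16, +8> → <-17, -1>
step 5: <-17, -1> + <+32, -16> → <15, -17>

<15, -17>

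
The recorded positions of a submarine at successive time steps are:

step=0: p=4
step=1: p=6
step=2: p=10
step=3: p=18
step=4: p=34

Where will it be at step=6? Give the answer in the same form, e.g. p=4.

p=130

Step-to-step displacements: +2, +4, +8, +16; each is 2× the previous.
step 5: 34 + 32 → p=66
step 6: 66 + 64 → p=130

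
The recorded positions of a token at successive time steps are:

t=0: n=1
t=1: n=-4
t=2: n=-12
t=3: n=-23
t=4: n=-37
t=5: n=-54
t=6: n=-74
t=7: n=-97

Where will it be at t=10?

n=-184

Taking differences between consecutive positions: -5, -8, -11, -14, -17, -20, -23. These grow by -3 each step.
step 8: -97 − 26 → n=-123
step 9: -123 − 29 → n=-152
step 10: -152 − 32 → n=-184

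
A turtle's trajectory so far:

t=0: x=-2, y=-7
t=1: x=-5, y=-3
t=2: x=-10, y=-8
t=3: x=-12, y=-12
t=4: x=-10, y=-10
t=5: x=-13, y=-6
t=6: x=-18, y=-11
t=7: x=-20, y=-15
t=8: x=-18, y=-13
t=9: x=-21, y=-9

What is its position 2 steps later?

Step-to-step displacements: (-3, +4), (-5, -5), (-2, -4), (+2, +2), (-3, +4), (-5, -5), (-2, -4), (+2, +2), (-3, +4) — a repeating cycle of length 4.
step 10: apply (-5, -5) → x=-26, y=-14
step 11: apply (-2, -4) → x=-28, y=-18

x=-28, y=-18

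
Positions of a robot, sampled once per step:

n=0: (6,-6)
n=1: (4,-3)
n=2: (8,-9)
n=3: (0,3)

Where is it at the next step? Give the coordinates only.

Step-to-step displacements: (-2,+3), (+4,-6), (-8,+12); each is -2× the previous.
step 4: (0,3) + (+16,-24) → (16,-21)

(16,-21)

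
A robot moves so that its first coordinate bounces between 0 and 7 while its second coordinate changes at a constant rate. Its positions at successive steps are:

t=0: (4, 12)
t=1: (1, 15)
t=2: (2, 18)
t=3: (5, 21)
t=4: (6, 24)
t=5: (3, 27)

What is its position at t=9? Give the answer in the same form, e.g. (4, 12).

The first coordinate travels 3 per step and bounces off the walls at 0 and 7.
  step 6: 3 → 0
  step 7: 0 → 3
  step 8: 3 → 6
  step 9: 6 → 5
The second coordinate changes by +3 each step: at step 9 it is 39.

(5, 39)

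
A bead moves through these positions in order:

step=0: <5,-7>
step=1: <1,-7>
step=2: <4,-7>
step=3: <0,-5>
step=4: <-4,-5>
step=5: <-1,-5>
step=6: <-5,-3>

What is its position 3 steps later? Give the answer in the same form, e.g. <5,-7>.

Step-to-step displacements: <-4,+0>, <+3,+0>, <-4,+2>, <-4,+0>, <+3,+0>, <-4,+2> — a repeating cycle of length 3.
step 7: apply <-4,+0> → <-9,-3>
step 8: apply <+3,+0> → <-6,-3>
step 9: apply <-4,+2> → <-10,-1>

<-10,-1>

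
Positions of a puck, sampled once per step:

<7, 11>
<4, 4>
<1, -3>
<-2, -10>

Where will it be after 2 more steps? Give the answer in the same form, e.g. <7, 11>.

The position changes by <-3, -7> every step.
step 4: <-2, -10> + <-3, -7> → <-5, -17>
step 5: <-5, -17> + <-3, -7> → <-8, -24>

<-8, -24>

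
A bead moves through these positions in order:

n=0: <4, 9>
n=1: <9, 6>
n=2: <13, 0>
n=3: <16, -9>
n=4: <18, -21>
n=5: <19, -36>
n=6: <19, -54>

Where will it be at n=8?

<16, -99>

First differences are <+5, -3>, <+4, -6>, <+3, -9>, <+2, -12>, <+1, -15>, <+0, -18>; their common second difference is <-1, -3> (constant acceleration).
step 7: <19, -54> + <-1, -21> → <18, -75>
step 8: <18, -75> + <-2, -24> → <16, -99>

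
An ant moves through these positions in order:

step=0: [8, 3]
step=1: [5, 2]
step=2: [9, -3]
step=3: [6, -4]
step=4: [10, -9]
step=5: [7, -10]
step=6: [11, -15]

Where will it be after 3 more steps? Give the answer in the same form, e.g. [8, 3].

[9, -22]

Step-to-step displacements: [-3, -1], [+4, -5], [-3, -1], [+4, -5], [-3, -1], [+4, -5] — a repeating cycle of length 2.
step 7: apply [-3, -1] → [8, -16]
step 8: apply [+4, -5] → [12, -21]
step 9: apply [-3, -1] → [9, -22]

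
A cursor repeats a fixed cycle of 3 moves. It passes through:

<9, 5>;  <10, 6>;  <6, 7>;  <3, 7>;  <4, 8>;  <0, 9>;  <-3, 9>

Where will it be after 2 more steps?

<-6, 11>

The moves between consecutive positions are <+1, +1>, <-4, +1>, <-3, +0>, <+1, +1>, <-4, +1>, <-3, +0>; they repeat the 3-cycle [<+1, +1>, <-4, +1>, <-3, +0>].
step 7: apply <+1, +1> → <-2, 10>
step 8: apply <-4, +1> → <-6, 11>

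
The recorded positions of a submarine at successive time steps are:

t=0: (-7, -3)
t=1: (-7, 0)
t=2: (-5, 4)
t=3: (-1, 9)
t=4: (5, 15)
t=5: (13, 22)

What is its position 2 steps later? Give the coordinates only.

Successive displacements: (+0, +3), (+2, +4), (+4, +5), (+6, +6), (+8, +7) — each changes by (+2, +1).
step 6: (13, 22) + (+10, +8) → (23, 30)
step 7: (23, 30) + (+12, +9) → (35, 39)

(35, 39)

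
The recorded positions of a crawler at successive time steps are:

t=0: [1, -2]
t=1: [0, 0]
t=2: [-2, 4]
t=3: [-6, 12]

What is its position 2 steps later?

[-30, 60]

Consecutive displacements [-1, +2], [-2, +4], [-4, +8] scale by a factor of 2 each step.
step 4: [-6, 12] + [-8, +16] → [-14, 28]
step 5: [-14, 28] + [-16, +32] → [-30, 60]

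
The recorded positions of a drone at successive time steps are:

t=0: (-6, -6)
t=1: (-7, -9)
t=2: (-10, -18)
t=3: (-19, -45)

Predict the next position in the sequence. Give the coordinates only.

Consecutive displacements (-1, -3), (-3, -9), (-9, -27) scale by a factor of 3 each step.
step 4: (-19, -45) + (-27, -81) → (-46, -126)

(-46, -126)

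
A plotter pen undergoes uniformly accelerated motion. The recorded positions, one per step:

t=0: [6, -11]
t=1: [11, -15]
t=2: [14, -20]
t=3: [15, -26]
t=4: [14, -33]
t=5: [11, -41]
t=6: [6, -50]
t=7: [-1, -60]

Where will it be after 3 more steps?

[-34, -96]

First differences are [+5, -4], [+3, -5], [+1, -6], [-1, -7], [-3, -8], [-5, -9], [-7, -10]; their common second difference is [-2, -1] (constant acceleration).
step 8: [-1, -60] + [-9, -11] → [-10, -71]
step 9: [-10, -71] + [-11, -12] → [-21, -83]
step 10: [-21, -83] + [-13, -13] → [-34, -96]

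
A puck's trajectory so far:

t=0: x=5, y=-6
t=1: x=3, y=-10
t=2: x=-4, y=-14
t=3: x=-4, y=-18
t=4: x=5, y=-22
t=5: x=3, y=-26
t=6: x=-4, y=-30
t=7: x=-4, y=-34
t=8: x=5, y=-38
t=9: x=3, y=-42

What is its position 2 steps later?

x=-4, y=-50

X: cycles through 5, 3, -4, -4 every 4 steps. Step 11 lands at position 3 of the cycle → -4.
Y: linear, -4 per step → -50 at step 11.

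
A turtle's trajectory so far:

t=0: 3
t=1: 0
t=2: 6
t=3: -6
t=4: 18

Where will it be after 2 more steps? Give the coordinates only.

66

The jumps are -3, +6, -12, +24 — a geometric progression with ratio -2.
step 5: 18 − 48 → -30
step 6: -30 + 96 → 66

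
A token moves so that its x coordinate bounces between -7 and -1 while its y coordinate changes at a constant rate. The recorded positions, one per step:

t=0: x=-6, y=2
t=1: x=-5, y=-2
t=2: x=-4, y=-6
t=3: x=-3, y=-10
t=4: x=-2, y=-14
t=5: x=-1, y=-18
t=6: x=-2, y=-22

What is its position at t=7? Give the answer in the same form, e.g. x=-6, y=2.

The x coordinate reflects between -7 and -1, moving 1 per step.
  step 7: -2 → -3
The y coordinate changes by -4 each step: at step 7 it is -26.

x=-3, y=-26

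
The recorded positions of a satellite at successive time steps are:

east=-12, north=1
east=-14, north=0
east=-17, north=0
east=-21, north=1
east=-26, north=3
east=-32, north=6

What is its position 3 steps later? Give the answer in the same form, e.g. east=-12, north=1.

First differences are (-2, -1), (-3, +0), (-4, +1), (-5, +2), (-6, +3); their common second difference is (-1, +1) (constant acceleration).
step 6: east=-32, north=6 + (-7, +4) → east=-39, north=10
step 7: east=-39, north=10 + (-8, +5) → east=-47, north=15
step 8: east=-47, north=15 + (-9, +6) → east=-56, north=21

east=-56, north=21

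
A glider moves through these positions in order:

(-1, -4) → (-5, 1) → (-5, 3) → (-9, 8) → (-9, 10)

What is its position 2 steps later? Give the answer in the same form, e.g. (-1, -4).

(-13, 17)

Step-to-step displacements: (-4, +5), (+0, +2), (-4, +5), (+0, +2) — a repeating cycle of length 2.
step 5: apply (-4, +5) → (-13, 15)
step 6: apply (+0, +2) → (-13, 17)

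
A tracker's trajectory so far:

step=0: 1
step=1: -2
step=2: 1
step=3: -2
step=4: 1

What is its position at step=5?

The jumps are -3, +3, -3, +3 — a geometric progression with ratio -1.
step 5: 1 − 3 → -2

-2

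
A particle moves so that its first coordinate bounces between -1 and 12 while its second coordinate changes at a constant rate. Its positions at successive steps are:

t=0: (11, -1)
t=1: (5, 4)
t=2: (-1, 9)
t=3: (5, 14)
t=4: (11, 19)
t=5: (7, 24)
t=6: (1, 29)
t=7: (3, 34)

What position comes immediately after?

(9, 39)

The first coordinate travels 6 per step and bounces off the walls at -1 and 12.
  step 8: 3 → 9
The second coordinate changes by +5 each step: at step 8 it is 39.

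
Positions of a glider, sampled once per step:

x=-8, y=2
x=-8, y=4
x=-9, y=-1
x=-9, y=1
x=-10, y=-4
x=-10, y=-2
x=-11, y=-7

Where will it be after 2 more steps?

Differencing gives (+0,+2), (-1,-5), (+0,+2), (-1,-5), (+0,+2), (-1,-5). This is the pattern (+0,+2), (-1,-5) repeated.
step 7: apply (+0,+2) → x=-11, y=-5
step 8: apply (-1,-5) → x=-12, y=-10

x=-12, y=-10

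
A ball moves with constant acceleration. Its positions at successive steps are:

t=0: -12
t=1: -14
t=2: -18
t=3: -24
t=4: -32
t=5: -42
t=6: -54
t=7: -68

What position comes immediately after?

Taking differences between consecutive positions: -2, -4, -6, -8, -10, -12, -14. These grow by -2 each step.
step 8: -68 − 16 → -84

-84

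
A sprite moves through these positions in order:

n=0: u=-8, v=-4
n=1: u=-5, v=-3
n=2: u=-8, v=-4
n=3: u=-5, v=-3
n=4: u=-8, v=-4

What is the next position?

u=-5, v=-3

Step-to-step displacements: (+3, +1), (-3, -1), (+3, +1), (-3, -1); each is -1× the previous.
step 5: u=-8, v=-4 + (+3, +1) → u=-5, v=-3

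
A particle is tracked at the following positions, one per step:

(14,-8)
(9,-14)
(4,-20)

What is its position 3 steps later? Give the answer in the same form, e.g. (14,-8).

Each step adds (-5,-6) to the position.
step 3: (4,-20) + (-5,-6) → (-1,-26)
step 4: (-1,-26) + (-5,-6) → (-6,-32)
step 5: (-6,-32) + (-5,-6) → (-11,-38)

(-11,-38)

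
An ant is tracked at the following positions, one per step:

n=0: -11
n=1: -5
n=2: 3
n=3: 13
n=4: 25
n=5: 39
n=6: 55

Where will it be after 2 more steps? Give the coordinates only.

93

First differences are +6, +8, +10, +12, +14, +16; their common second difference is +2 (constant acceleration).
step 7: 55 + 18 → 73
step 8: 73 + 20 → 93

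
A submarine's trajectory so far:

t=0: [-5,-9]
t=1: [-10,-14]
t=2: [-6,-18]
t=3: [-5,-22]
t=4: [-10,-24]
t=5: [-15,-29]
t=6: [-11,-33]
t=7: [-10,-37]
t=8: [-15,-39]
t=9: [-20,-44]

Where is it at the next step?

[-16,-48]

The moves between consecutive positions are [-5,-5], [+4,-4], [+1,-4], [-5,-2], [-5,-5], [+4,-4], [+1,-4], [-5,-2], [-5,-5]; they repeat the 4-cycle [[-5,-5], [+4,-4], [+1,-4], [-5,-2]].
step 10: apply [+4,-4] → [-16,-48]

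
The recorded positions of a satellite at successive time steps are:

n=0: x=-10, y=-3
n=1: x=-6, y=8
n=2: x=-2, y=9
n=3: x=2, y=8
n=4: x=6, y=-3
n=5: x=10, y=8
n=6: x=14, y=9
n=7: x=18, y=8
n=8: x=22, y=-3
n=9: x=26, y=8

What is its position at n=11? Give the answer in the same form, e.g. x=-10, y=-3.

X: linear, +4 per step → 34 at step 11.
Y: cycles through -3, 8, 9, 8 every 4 steps. Step 11 lands at position 3 of the cycle → 8.

x=34, y=8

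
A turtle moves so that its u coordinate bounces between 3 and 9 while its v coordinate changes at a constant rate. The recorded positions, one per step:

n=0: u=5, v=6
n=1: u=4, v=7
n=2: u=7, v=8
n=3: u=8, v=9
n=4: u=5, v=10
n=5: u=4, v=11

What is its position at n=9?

u=4, v=15

The u coordinate reflects between 3 and 9, moving 3 per step.
  step 6: 4 → 7
  step 7: 7 → 8
  step 8: 8 → 5
  step 9: 5 → 4
The v coordinate changes by +1 each step: at step 9 it is 15.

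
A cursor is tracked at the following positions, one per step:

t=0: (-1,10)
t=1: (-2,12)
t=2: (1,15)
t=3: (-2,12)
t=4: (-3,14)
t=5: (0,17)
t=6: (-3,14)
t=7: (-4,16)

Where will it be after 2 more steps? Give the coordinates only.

Differencing gives (-1,+2), (+3,+3), (-3,-3), (-1,+2), (+3,+3), (-3,-3), (-1,+2). This is the pattern (-1,+2), (+3,+3), (-3,-3) repeated.
step 8: apply (+3,+3) → (-1,19)
step 9: apply (-3,-3) → (-4,16)

(-4,16)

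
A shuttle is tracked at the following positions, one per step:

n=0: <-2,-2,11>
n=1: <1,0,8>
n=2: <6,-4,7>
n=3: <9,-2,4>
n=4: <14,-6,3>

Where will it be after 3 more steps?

<25,-6,-4>

The moves between consecutive positions are <+3,+2,-3>, <+5,-4,-1>, <+3,+2,-3>, <+5,-4,-1>; they repeat the 2-cycle [<+3,+2,-3>, <+5,-4,-1>].
step 5: apply <+3,+2,-3> → <17,-4,0>
step 6: apply <+5,-4,-1> → <22,-8,-1>
step 7: apply <+3,+2,-3> → <25,-6,-4>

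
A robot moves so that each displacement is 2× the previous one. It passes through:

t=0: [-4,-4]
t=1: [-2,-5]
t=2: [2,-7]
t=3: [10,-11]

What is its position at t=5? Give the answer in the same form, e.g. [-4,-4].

[58,-35]

The jumps are [+2,-1], [+4,-2], [+8,-4] — a geometric progression with ratio 2.
step 4: [10,-11] + [+16,-8] → [26,-19]
step 5: [26,-19] + [+32,-16] → [58,-35]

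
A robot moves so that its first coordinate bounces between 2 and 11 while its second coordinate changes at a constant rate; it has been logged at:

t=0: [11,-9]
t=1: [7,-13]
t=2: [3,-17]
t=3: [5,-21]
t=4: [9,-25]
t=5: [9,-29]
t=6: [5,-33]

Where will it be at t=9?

The first coordinate reflects between 2 and 11, moving 4 per step.
  step 7: 5 → 3
  step 8: 3 → 7
  step 9: 7 → 11
The second coordinate changes by -4 each step: at step 9 it is -45.

[11,-45]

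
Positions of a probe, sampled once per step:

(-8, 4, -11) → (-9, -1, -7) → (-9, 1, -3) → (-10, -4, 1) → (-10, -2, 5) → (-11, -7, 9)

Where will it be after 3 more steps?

(-12, -8, 21)

Differencing gives (-1, -5, +4), (+0, +2, +4), (-1, -5, +4), (+0, +2, +4), (-1, -5, +4). This is the pattern (-1, -5, +4), (+0, +2, +4) repeated.
step 6: apply (+0, +2, +4) → (-11, -5, 13)
step 7: apply (-1, -5, +4) → (-12, -10, 17)
step 8: apply (+0, +2, +4) → (-12, -8, 21)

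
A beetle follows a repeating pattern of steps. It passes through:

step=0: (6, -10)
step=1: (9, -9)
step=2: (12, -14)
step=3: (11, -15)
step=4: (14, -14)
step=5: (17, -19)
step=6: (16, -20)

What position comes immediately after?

Step-to-step displacements: (+3, +1), (+3, -5), (-1, -1), (+3, +1), (+3, -5), (-1, -1) — a repeating cycle of length 3.
step 7: apply (+3, +1) → (19, -19)

(19, -19)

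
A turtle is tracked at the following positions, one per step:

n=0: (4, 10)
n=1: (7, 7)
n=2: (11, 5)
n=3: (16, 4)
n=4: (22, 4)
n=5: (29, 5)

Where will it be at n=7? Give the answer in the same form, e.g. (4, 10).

(46, 10)

Successive displacements: (+3, -3), (+4, -2), (+5, -1), (+6, +0), (+7, +1) — each changes by (+1, +1).
step 6: (29, 5) + (+8, +2) → (37, 7)
step 7: (37, 7) + (+9, +3) → (46, 10)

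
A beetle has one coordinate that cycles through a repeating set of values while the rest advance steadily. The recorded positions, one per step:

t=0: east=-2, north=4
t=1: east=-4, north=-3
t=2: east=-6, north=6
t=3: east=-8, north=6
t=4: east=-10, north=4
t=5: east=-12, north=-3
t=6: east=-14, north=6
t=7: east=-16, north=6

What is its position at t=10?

east=-22, north=6

The east coordinate changes by -2 each step, so at step 10 it is -2 + 10·(-2) = -22.
The north coordinate repeats the cycle [4, -3, 6, 6] with period 4; step 10 mod 4 = 2, giving 6.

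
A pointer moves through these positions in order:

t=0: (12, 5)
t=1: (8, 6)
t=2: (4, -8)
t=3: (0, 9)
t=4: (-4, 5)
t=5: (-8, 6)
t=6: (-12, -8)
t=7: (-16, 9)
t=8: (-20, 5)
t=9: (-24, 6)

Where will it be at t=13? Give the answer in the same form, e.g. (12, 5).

(-40, 6)

The first coordinate changes by -4 each step, so at step 13 it is 12 + 13·(-4) = -40.
The second coordinate repeats the cycle [5, 6, -8, 9] with period 4; step 13 mod 4 = 1, giving 6.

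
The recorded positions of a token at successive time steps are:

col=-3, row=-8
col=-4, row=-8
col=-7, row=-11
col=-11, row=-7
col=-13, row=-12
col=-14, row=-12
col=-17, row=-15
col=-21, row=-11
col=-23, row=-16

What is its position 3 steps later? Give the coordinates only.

Step-to-step displacements: (-1, +0), (-3, -3), (-4, +4), (-2, -5), (-1, +0), (-3, -3), (-4, +4), (-2, -5) — a repeating cycle of length 4.
step 9: apply (-1, +0) → col=-24, row=-16
step 10: apply (-3, -3) → col=-27, row=-19
step 11: apply (-4, +4) → col=-31, row=-15

col=-31, row=-15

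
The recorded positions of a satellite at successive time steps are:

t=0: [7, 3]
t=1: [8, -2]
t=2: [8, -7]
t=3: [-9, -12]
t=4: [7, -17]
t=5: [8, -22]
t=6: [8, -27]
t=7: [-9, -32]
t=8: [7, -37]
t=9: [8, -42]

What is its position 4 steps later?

The first coordinate repeats the cycle [7, 8, 8, -9] with period 4; step 13 mod 4 = 1, giving 8.
The second coordinate changes by -5 each step, so at step 13 it is 3 + 13·(-5) = -62.

[8, -62]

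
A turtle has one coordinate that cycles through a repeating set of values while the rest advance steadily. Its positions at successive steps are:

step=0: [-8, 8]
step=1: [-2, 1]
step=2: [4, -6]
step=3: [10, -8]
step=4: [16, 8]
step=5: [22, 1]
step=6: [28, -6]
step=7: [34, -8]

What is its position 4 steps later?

[58, -8]

First: linear, +6 per step → 58 at step 11.
Second: cycles through 8, 1, -6, -8 every 4 steps. Step 11 lands at position 3 of the cycle → -8.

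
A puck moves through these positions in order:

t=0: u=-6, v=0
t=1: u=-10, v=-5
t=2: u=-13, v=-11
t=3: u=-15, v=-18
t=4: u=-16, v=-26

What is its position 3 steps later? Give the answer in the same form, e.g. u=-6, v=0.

u=-13, v=-56

Successive displacements: (-4,-5), (-3,-6), (-2,-7), (-1,-8) — each changes by (+1,-1).
step 5: u=-16, v=-26 + (+0,-9) → u=-16, v=-35
step 6: u=-16, v=-35 + (+1,-10) → u=-15, v=-45
step 7: u=-15, v=-45 + (+2,-11) → u=-13, v=-56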